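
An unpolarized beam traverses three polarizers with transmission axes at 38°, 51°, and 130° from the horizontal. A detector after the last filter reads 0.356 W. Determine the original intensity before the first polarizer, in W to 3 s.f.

I₀ ≈ 20.6 W

Unpolarized light through the first polarizer → I₁ = ½ I₀, now polarized at 38°.
I₂ = I₁ cos²(51° − 38°) = 0.5 I₀ · cos²(13°) = 0.4747 I₀.
I₃ = I₂ cos²(130° − 51°) = 0.4747 I₀ · cos²(79°) = 0.01728 I₀.
So 0.356 W = 0.01728 I₀, giving I₀ = 0.356/0.01728 = 20.6 W.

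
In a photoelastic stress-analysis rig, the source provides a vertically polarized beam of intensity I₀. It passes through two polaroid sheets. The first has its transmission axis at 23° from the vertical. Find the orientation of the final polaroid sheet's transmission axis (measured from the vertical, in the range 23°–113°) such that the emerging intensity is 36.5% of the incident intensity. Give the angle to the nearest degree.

θ ≈ 72°

By Malus's law, I₁ = I₀ cos²(23° − 0°) = I₀ cos²(23°) = 0.8473 I₀.
Need I₂/I₀ = 0.365, so cos²(θ − 23°) = 0.365 / 0.8473 = 0.4308.
θ − 23° = arccos(√0.4308) = 49.0°, giving θ ≈ 23 + 49.0 = 72.0°.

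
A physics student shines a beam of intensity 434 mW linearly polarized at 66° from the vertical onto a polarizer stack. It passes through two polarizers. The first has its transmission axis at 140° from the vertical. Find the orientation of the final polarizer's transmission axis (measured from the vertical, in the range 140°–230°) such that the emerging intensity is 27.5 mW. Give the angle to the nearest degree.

By Malus's law, I₁ = I₀ cos²(140° − 66°) = I₀ cos²(74°) = 0.07598 I₀.
Target fraction: 27.5 / 434 mW = 0.06336 of I₀.
Need I₂/I₀ = 0.06336, so cos²(θ − 140°) = 0.06336 / 0.07598 = 0.834.
θ − 140° = arccos(√0.834) = 24.0°, giving θ ≈ 140 + 24.0 = 164.0°.

θ ≈ 164°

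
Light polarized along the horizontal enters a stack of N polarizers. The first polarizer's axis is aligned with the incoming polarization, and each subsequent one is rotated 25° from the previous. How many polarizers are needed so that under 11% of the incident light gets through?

First polarizer is aligned with the polarization: full transmission.
Each further stage multiplies by cos²(25°) = 0.8214.
After N polarizers: T = 0.8214^(N−1). Require T < 0.11 ⇒ N−1 > ln(0.11)/ln(0.8214) = 11.22, so N−1 ≥ 12 and N = 13.
Check: N=13 gives T = 0.09432 < 0.11; N=12 gives T = 0.1148.

N = 13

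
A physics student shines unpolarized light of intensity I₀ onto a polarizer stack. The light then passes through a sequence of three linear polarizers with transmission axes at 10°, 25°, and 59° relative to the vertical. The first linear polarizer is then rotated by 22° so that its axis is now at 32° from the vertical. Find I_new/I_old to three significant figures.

Before rotation:
Unpolarized light through the first polarizer → I₁ = ½ I₀, now polarized at 10°.
I₂ = I₁ cos²(25° − 10°) = 0.5 I₀ · cos²(15°) = 0.4665 I₀.
I₃ = I₂ cos²(59° − 25°) = 0.4665 I₀ · cos²(34°) = 0.3206 I₀.
After rotation:
Unpolarized light through the first polarizer → I₁ = ½ I₀, now polarized at 32°.
I₂ = I₁ cos²(25° − 32°) = 0.5 I₀ · cos²(7°) = 0.4926 I₀.
I₃ = I₂ cos²(59° − 25°) = 0.4926 I₀ · cos²(34°) = 0.3385 I₀.
Ratio = 0.3385 / 0.3206 = 1.056.

I_new/I_old ≈ 1.06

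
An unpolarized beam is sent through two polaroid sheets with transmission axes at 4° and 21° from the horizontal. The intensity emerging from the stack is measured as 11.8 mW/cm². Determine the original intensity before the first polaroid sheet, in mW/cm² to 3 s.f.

Unpolarized light through the first polarizer → I₁ = ½ I₀, now polarized at 4°.
I₂ = I₁ cos²(21° − 4°) = 0.5 I₀ · cos²(17°) = 0.4573 I₀.
So 11.8 mW/cm² = 0.4573 I₀, giving I₀ = 11.8/0.4573 = 25.81 mW/cm².

I₀ ≈ 25.8 mW/cm²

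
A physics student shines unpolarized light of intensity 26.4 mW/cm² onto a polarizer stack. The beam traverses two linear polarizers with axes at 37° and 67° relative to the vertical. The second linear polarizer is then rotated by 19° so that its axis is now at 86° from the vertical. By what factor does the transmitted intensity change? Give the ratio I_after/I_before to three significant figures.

Before rotation:
Unpolarized light through the first polarizer → I₁ = ½ I₀, now polarized at 37°.
I₂ = I₁ cos²(67° − 37°) = 0.5 I₀ · cos²(30°) = 0.375 I₀.
After rotation:
Unpolarized light through the first polarizer → I₁ = ½ I₀, now polarized at 37°.
I₂ = I₁ cos²(86° − 37°) = 0.5 I₀ · cos²(49°) = 0.2152 I₀.
Ratio = 0.2152 / 0.375 = 0.5739.

I_new/I_old ≈ 0.574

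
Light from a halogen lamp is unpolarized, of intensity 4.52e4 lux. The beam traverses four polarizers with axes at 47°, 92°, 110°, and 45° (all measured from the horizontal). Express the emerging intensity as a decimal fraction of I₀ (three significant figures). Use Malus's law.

I/I₀ ≈ 0.0404

Unpolarized light through the first polarizer → I₁ = 4.52e4 lux/2 = 2.26e+04 lux, polarized at 47°.
I₂ = I₁ · cos²(45°) = 2.26e+04 · 0.5 = 1.13e+04 lux.
I₃ = I₂ · cos²(18°) = 1.13e+04 · 0.9045 = 1.022e+04 lux.
I₄ = I₃ · cos²(65°) = 1.022e+04 · 0.1786 = 1826 lux.
Transmitted fraction = 0.04039.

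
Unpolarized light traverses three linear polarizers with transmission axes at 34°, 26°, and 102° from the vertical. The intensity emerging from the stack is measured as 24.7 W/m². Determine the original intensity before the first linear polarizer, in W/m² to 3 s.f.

I₀ ≈ 861 W/m²

Unpolarized light through the first polarizer → I₁ = ½ I₀, now polarized at 34°.
I₂ = I₁ cos²(26° − 34°) = 0.5 I₀ · cos²(8°) = 0.4903 I₀.
I₃ = I₂ cos²(102° − 26°) = 0.4903 I₀ · cos²(76°) = 0.0287 I₀.
So 24.7 W/m² = 0.0287 I₀, giving I₀ = 24.7/0.0287 = 860.7 W/m².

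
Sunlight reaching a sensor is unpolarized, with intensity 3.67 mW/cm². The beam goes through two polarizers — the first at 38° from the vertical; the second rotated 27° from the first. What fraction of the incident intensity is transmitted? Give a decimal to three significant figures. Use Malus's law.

Unpolarized light through the first polarizer → I₁ = 3.67 mW/cm²/2 = 1.835 mW/cm², polarized at 38°.
I₂ = I₁ · cos²(27°) = 1.835 · 0.7939 = 1.457 mW/cm².
Transmitted fraction = 0.3969.

I/I₀ ≈ 0.397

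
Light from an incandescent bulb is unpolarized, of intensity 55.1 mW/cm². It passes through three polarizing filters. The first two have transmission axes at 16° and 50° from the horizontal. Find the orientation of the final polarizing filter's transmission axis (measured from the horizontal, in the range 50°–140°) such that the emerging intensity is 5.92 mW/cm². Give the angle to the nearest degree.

θ ≈ 106°

Unpolarized light through the first polarizer → I₁ = ½ I₀, now polarized at 16°.
I₂ = I₁ cos²(50° − 16°) = 0.5 I₀ · cos²(34°) = 0.3437 I₀.
Target fraction: 5.92 / 55.1 mW/cm² = 0.1074 of I₀.
Need I₃/I₀ = 0.1074, so cos²(θ − 50°) = 0.1074 / 0.3437 = 0.3126.
θ − 50° = arccos(√0.3126) = 56.0°, giving θ ≈ 50 + 56.0 = 106.0°.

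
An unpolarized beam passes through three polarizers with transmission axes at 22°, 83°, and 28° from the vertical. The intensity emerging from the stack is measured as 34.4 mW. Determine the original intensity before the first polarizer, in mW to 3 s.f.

I₀ ≈ 890 mW

Unpolarized light through the first polarizer → I₁ = ½ I₀, now polarized at 22°.
I₂ = I₁ cos²(83° − 22°) = 0.5 I₀ · cos²(61°) = 0.1175 I₀.
I₃ = I₂ cos²(28° − 83°) = 0.1175 I₀ · cos²(55°) = 0.03866 I₀.
So 34.4 mW = 0.03866 I₀, giving I₀ = 34.4/0.03866 = 889.7 mW.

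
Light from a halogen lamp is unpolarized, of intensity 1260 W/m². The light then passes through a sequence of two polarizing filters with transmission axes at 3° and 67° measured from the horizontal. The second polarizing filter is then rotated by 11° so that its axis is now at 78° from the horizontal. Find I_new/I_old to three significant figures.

Before rotation:
Unpolarized light through the first polarizer → I₁ = ½ I₀, now polarized at 3°.
I₂ = I₁ cos²(67° − 3°) = 0.5 I₀ · cos²(64°) = 0.09608 I₀.
After rotation:
Unpolarized light through the first polarizer → I₁ = ½ I₀, now polarized at 3°.
I₂ = I₁ cos²(78° − 3°) = 0.5 I₀ · cos²(75°) = 0.03349 I₀.
Ratio = 0.03349 / 0.09608 = 0.3486.

I_new/I_old ≈ 0.349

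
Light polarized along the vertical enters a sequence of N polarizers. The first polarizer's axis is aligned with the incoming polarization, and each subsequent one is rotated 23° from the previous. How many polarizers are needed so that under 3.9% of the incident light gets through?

First polarizer is aligned with the polarization: full transmission.
Each further stage multiplies by cos²(23°) = 0.8473.
After N polarizers: T = 0.8473^(N−1). Require T < 0.039 ⇒ N−1 > ln(0.039)/ln(0.8473) = 19.58, so N−1 ≥ 20 and N = 21.
Check: N=21 gives T = 0.0364 < 0.039; N=20 gives T = 0.04295.

N = 21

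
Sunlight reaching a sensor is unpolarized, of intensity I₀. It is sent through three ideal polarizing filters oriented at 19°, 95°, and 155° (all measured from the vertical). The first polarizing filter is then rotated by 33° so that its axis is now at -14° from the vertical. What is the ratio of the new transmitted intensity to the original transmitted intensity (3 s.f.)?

I_new/I_old ≈ 1.81

Before rotation:
Unpolarized light through the first polarizer → I₁ = ½ I₀, now polarized at 19°.
I₂ = I₁ cos²(95° − 19°) = 0.5 I₀ · cos²(76°) = 0.02926 I₀.
I₃ = I₂ cos²(155° − 95°) = 0.02926 I₀ · cos²(60°) = 0.007316 I₀.
After rotation:
Unpolarized light through the first polarizer → I₁ = ½ I₀, now polarized at -14°.
Angle between axes 1 and 2: 71°. I₂ = 0.5 I₀ · cos²(71°) = 0.053 I₀.
I₃ = I₂ cos²(155° − 95°) = 0.053 I₀ · cos²(60°) = 0.01325 I₀.
Ratio = 0.01325 / 0.007316 = 1.811.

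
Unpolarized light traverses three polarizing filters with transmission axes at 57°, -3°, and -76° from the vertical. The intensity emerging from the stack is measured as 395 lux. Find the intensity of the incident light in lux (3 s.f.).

Unpolarized light through the first polarizer → I₁ = ½ I₀, now polarized at 57°.
I₂ = I₁ cos²(-3° − 57°) = 0.5 I₀ · cos²(60°) = 0.125 I₀.
I₃ = I₂ cos²(-76° + 3°) = 0.125 I₀ · cos²(73°) = 0.01069 I₀.
So 395 lux = 0.01069 I₀, giving I₀ = 395/0.01069 = 3.697e+04 lux.

I₀ ≈ 3.70e4 lux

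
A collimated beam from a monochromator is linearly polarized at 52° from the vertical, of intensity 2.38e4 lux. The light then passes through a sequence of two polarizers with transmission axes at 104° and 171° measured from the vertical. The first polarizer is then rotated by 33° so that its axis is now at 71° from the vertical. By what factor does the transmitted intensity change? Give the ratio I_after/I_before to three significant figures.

Before rotation:
I₁ = I₀ cos²(104° − 52°) = I₀ cos²(52°) = 0.379 I₀.
I₂ = I₁ cos²(171° − 104°) = 0.379 I₀ · cos²(67°) = 0.05787 I₀.
After rotation:
I₁ = I₀ cos²(71° − 52°) = I₀ cos²(19°) = 0.894 I₀.
Angle between axes 1 and 2: 80°. I₂ = 0.894 I₀ · cos²(80°) = 0.02696 I₀.
Ratio = 0.02696 / 0.05787 = 0.4658.

I_new/I_old ≈ 0.466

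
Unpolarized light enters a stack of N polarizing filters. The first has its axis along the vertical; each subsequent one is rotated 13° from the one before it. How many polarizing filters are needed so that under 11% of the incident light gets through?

N = 31

First polarizer halves the unpolarized light: factor 1/2.
Each further stage multiplies by cos²(13°) = 0.9494.
After N polarizers: T = 0.5·0.9494^(N−1). Require T < 0.11 ⇒ N−1 > ln(0.11/0.5)/ln(0.9494) = 29.16, so N−1 ≥ 30 and N = 31.
Check: N=31 gives T = 0.1053 < 0.11; N=30 gives T = 0.1109.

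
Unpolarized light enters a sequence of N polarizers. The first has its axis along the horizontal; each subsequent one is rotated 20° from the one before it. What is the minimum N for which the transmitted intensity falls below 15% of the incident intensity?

N = 11

First polarizer halves the unpolarized light: factor 1/2.
Each further stage multiplies by cos²(20°) = 0.883.
After N polarizers: T = 0.5·0.883^(N−1). Require T < 0.15 ⇒ N−1 > ln(0.15/0.5)/ln(0.883) = 9.68, so N−1 ≥ 10 and N = 11.
Check: N=11 gives T = 0.1441 < 0.15; N=10 gives T = 0.1632.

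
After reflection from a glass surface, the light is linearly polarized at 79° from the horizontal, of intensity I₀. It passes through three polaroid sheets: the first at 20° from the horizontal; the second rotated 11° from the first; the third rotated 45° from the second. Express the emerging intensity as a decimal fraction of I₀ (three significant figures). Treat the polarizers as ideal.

≈ 0.128 I₀

I₁ = I₀ cos²(20° − 79°) = I₀ cos²(59°) = 0.2653 I₀.
I₂ = I₁ cos²(11°) = 0.2653 · 0.9636 I₀ = 0.2556 I₀.
I₃ = I₂ cos²(45°) = 0.2556 · 0.5 I₀ = 0.1278 I₀.
Transmitted fraction = 0.1278.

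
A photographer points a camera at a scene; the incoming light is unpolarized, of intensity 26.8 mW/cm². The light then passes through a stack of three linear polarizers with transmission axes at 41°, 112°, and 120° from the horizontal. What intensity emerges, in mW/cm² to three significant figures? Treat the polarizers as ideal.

Unpolarized light through the first polarizer → I₁ = 26.8 mW/cm²/2 = 13.4 mW/cm², polarized at 41°.
I₂ = I₁ · cos²(71°) = 13.4 · 0.106 = 1.42 mW/cm².
I₃ = I₂ · cos²(8°) = 1.42 · 0.9806 = 1.393 mW/cm².

I ≈ 1.39 mW/cm²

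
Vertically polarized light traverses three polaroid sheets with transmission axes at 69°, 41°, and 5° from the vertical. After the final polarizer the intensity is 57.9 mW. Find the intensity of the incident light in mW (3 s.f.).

I₀ ≈ 884 mW

I₁ = I₀ cos²(69° − 0°) = I₀ cos²(69°) = 0.1284 I₀.
I₂ = I₁ cos²(41° − 69°) = 0.1284 I₀ · cos²(28°) = 0.1001 I₀.
I₃ = I₂ cos²(5° − 41°) = 0.1001 I₀ · cos²(36°) = 0.06553 I₀.
So 57.9 mW = 0.06553 I₀, giving I₀ = 57.9/0.06553 = 883.6 mW.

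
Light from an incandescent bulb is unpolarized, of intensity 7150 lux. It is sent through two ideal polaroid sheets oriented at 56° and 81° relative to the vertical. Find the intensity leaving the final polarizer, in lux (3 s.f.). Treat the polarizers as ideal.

Unpolarized light through the first polarizer → I₁ = 7150 lux/2 = 3575 lux, polarized at 56°.
I₂ = I₁ · cos²(25°) = 3575 · 0.8214 = 2936 lux.

I ≈ 2940 lux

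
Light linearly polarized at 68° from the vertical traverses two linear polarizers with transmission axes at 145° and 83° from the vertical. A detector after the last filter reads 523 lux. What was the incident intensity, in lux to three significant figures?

I₀ ≈ 4.69e4 lux

I₁ = I₀ cos²(145° − 68°) = I₀ cos²(77°) = 0.0506 I₀.
I₂ = I₁ cos²(83° − 145°) = 0.0506 I₀ · cos²(62°) = 0.01115 I₀.
So 523 lux = 0.01115 I₀, giving I₀ = 523/0.01115 = 4.689e+04 lux.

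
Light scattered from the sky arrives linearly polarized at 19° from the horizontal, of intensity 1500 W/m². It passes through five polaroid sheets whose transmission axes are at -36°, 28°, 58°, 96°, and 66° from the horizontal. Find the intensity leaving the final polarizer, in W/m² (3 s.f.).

By Malus's law, I₁ = 1500 W/m² · cos²(55°) = 493.5 W/m².
I₂ = I₁ · cos²(64°) = 493.5 · 0.1922 = 94.83 W/m².
I₃ = I₂ · cos²(30°) = 94.83 · 0.75 = 71.12 W/m².
I₄ = I₃ · cos²(38°) = 71.12 · 0.621 = 44.17 W/m².
I₅ = I₄ · cos²(30°) = 44.17 · 0.75 = 33.12 W/m².

I ≈ 33.1 W/m²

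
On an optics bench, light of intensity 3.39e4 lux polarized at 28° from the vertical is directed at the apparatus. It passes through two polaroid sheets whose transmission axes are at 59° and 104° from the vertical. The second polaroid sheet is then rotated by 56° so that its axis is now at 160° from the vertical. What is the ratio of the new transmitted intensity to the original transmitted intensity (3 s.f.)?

I_new/I_old ≈ 0.0728

Before rotation:
I₁ = I₀ cos²(59° − 28°) = I₀ cos²(31°) = 0.7347 I₀.
I₂ = I₁ cos²(104° − 59°) = 0.7347 I₀ · cos²(45°) = 0.3674 I₀.
After rotation:
I₁ = I₀ cos²(59° − 28°) = I₀ cos²(31°) = 0.7347 I₀.
Angle between axes 1 and 2: 79°. I₂ = 0.7347 I₀ · cos²(79°) = 0.02675 I₀.
Ratio = 0.02675 / 0.3674 = 0.07282.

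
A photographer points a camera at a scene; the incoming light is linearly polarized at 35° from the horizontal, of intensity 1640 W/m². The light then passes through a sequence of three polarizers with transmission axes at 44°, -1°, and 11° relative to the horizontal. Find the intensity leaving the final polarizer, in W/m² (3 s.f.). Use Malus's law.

By Malus's law, I₁ = 1640 W/m² · cos²(9°) = 1600 W/m².
I₂ = I₁ · cos²(45°) = 1600 · 0.5 = 799.9 W/m².
I₃ = I₂ · cos²(12°) = 799.9 · 0.9568 = 765.4 W/m².

I ≈ 765 W/m²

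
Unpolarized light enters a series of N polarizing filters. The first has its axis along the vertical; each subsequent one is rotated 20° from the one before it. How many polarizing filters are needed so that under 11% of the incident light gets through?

First polarizer halves the unpolarized light: factor 1/2.
Each further stage multiplies by cos²(20°) = 0.883.
After N polarizers: T = 0.5·0.883^(N−1). Require T < 0.11 ⇒ N−1 > ln(0.11/0.5)/ln(0.883) = 12.17, so N−1 ≥ 13 and N = 14.
Check: N=14 gives T = 0.09922 < 0.11; N=13 gives T = 0.1124.

N = 14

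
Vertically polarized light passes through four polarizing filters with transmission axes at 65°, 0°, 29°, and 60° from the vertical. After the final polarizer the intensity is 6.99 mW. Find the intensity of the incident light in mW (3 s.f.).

I₀ ≈ 390 mW

By Malus's law, I₁ = I₀ cos²(65° − 0°) = I₀ cos²(65°) = 0.1786 I₀.
I₂ = I₁ cos²(0° − 65°) = 0.1786 I₀ · cos²(65°) = 0.0319 I₀.
I₃ = I₂ cos²(29° − 0°) = 0.0319 I₀ · cos²(29°) = 0.0244 I₀.
I₄ = I₃ cos²(60° − 29°) = 0.0244 I₀ · cos²(31°) = 0.01793 I₀.
So 6.99 mW = 0.01793 I₀, giving I₀ = 6.99/0.01793 = 389.9 mW.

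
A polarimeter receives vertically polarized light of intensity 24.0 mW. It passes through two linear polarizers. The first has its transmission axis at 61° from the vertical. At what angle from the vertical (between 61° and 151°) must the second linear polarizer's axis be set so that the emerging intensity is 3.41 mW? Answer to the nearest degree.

I₁ = I₀ cos²(61° − 0°) = I₀ cos²(61°) = 0.235 I₀.
Target fraction: 3.41 / 24.0 mW = 0.1421 of I₀.
Need I₂/I₀ = 0.1421, so cos²(θ − 61°) = 0.1421 / 0.235 = 0.6045.
θ − 61° = arccos(√0.6045) = 39.0°, giving θ ≈ 61 + 39.0 = 100.0°.

θ ≈ 100°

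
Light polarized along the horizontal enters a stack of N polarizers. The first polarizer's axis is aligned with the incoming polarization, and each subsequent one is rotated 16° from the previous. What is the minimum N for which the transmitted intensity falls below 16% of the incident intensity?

First polarizer is aligned with the polarization: full transmission.
Each further stage multiplies by cos²(16°) = 0.924.
After N polarizers: T = 0.924^(N−1). Require T < 0.16 ⇒ N−1 > ln(0.16)/ln(0.924) = 23.19, so N−1 ≥ 24 and N = 25.
Check: N=25 gives T = 0.1501 < 0.16; N=24 gives T = 0.1624.

N = 25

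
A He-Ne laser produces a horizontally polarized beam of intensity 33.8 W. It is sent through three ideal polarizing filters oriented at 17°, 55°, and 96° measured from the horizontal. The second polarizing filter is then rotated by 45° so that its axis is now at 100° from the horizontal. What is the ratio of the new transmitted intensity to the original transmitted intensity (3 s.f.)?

Before rotation:
By Malus's law, I₁ = I₀ cos²(17° − 0°) = I₀ cos²(17°) = 0.9145 I₀.
I₂ = I₁ cos²(55° − 17°) = 0.9145 I₀ · cos²(38°) = 0.5679 I₀.
I₃ = I₂ cos²(96° − 55°) = 0.5679 I₀ · cos²(41°) = 0.3235 I₀.
After rotation:
I₁ = I₀ cos²(17° − 0°) = I₀ cos²(17°) = 0.9145 I₀.
I₂ = I₁ cos²(100° − 17°) = 0.9145 I₀ · cos²(83°) = 0.01358 I₀.
I₃ = I₂ cos²(96° − 100°) = 0.01358 I₀ · cos²(4°) = 0.01352 I₀.
Ratio = 0.01352 / 0.3235 = 0.04179.

I_new/I_old ≈ 0.0418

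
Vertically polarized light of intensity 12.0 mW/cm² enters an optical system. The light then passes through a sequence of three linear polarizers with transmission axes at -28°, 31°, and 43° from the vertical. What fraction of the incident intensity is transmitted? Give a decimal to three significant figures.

I/I₀ ≈ 0.198

I₁ = 12.0 mW/cm² · cos²(28°) = 9.355 mW/cm².
I₂ = I₁ · cos²(59°) = 9.355 · 0.2653 = 2.482 mW/cm².
I₃ = I₂ · cos²(12°) = 2.482 · 0.9568 = 2.374 mW/cm².
Transmitted fraction = 0.1979.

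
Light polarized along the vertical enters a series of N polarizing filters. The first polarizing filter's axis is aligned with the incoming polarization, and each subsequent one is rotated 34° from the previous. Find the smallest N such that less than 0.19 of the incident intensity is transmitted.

N = 6

First polarizer is aligned with the polarization: full transmission.
Each further stage multiplies by cos²(34°) = 0.6873.
After N polarizers: T = 0.6873^(N−1). Require T < 0.19 ⇒ N−1 > ln(0.19)/ln(0.6873) = 4.43, so N−1 ≥ 5 and N = 6.
Check: N=6 gives T = 0.1534 < 0.19; N=5 gives T = 0.2231.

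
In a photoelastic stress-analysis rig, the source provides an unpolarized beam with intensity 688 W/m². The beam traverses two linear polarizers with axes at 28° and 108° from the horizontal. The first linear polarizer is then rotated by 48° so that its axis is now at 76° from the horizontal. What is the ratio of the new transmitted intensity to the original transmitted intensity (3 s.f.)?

Before rotation:
Unpolarized light through the first polarizer → I₁ = ½ I₀, now polarized at 28°.
I₂ = I₁ cos²(108° − 28°) = 0.5 I₀ · cos²(80°) = 0.01508 I₀.
After rotation:
Unpolarized light through the first polarizer → I₁ = ½ I₀, now polarized at 76°.
I₂ = I₁ cos²(108° − 76°) = 0.5 I₀ · cos²(32°) = 0.3596 I₀.
Ratio = 0.3596 / 0.01508 = 23.85.

I_new/I_old ≈ 23.9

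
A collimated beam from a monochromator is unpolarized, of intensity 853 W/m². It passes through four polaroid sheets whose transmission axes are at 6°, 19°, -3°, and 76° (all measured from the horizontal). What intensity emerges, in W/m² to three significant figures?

I ≈ 12.7 W/m²

Unpolarized light through the first polarizer → I₁ = 853 W/m²/2 = 426.5 W/m², polarized at 6°.
I₂ = I₁ · cos²(13°) = 426.5 · 0.9494 = 404.9 W/m².
I₃ = I₂ · cos²(22°) = 404.9 · 0.8597 = 348.1 W/m².
I₄ = I₃ · cos²(79°) = 348.1 · 0.03641 = 12.67 W/m².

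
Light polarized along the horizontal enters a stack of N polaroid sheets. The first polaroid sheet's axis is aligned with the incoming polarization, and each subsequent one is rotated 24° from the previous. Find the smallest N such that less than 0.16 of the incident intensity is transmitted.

First polarizer is aligned with the polarization: full transmission.
Each further stage multiplies by cos²(24°) = 0.8346.
After N polarizers: T = 0.8346^(N−1). Require T < 0.16 ⇒ N−1 > ln(0.16)/ln(0.8346) = 10.13, so N−1 ≥ 11 and N = 12.
Check: N=12 gives T = 0.1368 < 0.16; N=11 gives T = 0.1639.

N = 12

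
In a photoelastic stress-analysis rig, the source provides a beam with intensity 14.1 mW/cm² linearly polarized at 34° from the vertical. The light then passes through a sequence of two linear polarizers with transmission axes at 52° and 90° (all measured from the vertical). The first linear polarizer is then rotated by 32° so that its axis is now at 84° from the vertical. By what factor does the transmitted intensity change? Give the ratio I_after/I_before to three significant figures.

Before rotation:
I₁ = I₀ cos²(52° − 34°) = I₀ cos²(18°) = 0.9045 I₀.
I₂ = I₁ cos²(90° − 52°) = 0.9045 I₀ · cos²(38°) = 0.5617 I₀.
After rotation:
I₁ = I₀ cos²(84° − 34°) = I₀ cos²(50°) = 0.4132 I₀.
I₂ = I₁ cos²(90° − 84°) = 0.4132 I₀ · cos²(6°) = 0.4087 I₀.
Ratio = 0.4087 / 0.5617 = 0.7276.

I_new/I_old ≈ 0.728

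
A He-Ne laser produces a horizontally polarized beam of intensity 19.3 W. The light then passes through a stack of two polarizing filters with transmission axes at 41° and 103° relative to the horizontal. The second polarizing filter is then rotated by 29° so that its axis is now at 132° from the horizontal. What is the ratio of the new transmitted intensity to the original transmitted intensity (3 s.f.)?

I_new/I_old ≈ 0.00138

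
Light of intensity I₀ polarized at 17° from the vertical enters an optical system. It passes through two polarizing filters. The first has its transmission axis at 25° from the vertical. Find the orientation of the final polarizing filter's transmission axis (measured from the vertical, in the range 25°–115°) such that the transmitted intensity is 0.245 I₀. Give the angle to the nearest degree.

By Malus's law, I₁ = I₀ cos²(25° − 17°) = I₀ cos²(8°) = 0.9806 I₀.
Need I₂/I₀ = 0.245, so cos²(θ − 25°) = 0.245 / 0.9806 = 0.2498.
θ − 25° = arccos(√0.2498) = 60.0°, giving θ ≈ 25 + 60.0 = 85.0°.

θ ≈ 85°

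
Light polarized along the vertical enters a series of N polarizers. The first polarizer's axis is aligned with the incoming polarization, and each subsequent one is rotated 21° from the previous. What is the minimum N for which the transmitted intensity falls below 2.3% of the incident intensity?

N = 29

First polarizer is aligned with the polarization: full transmission.
Each further stage multiplies by cos²(21°) = 0.8716.
After N polarizers: T = 0.8716^(N−1). Require T < 0.023 ⇒ N−1 > ln(0.023)/ln(0.8716) = 27.44, so N−1 ≥ 28 and N = 29.
Check: N=29 gives T = 0.02131 < 0.023; N=28 gives T = 0.02445.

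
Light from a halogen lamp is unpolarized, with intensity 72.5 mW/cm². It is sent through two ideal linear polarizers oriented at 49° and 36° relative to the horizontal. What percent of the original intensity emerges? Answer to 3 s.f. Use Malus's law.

Unpolarized light through the first polarizer → I₁ = 72.5 mW/cm²/2 = 36.25 mW/cm², polarized at 49°.
I₂ = I₁ · cos²(13°) = 36.25 · 0.9494 = 34.42 mW/cm².
That is 47.47% of the incident intensity.

≈ 47.5%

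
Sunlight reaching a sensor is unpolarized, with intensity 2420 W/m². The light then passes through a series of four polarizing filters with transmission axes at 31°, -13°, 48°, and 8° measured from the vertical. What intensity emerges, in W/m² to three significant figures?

I ≈ 86.4 W/m²

Unpolarized light through the first polarizer → I₁ = 2420 W/m²/2 = 1210 W/m², polarized at 31°.
I₂ = I₁ · cos²(44°) = 1210 · 0.5174 = 626.1 W/m².
I₃ = I₂ · cos²(61°) = 626.1 · 0.235 = 147.2 W/m².
I₄ = I₃ · cos²(40°) = 147.2 · 0.5868 = 86.36 W/m².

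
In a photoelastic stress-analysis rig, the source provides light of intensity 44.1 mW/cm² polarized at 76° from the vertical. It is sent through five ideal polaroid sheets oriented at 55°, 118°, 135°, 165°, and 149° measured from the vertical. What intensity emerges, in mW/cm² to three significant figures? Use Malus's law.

I ≈ 5.02 mW/cm²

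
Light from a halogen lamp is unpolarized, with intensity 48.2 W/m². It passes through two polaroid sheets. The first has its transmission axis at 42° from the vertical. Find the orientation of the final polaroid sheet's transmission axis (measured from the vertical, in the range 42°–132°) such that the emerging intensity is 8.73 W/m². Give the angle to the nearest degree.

Unpolarized light through the first polarizer → I₁ = ½ I₀, now polarized at 42°.
Target fraction: 8.73 / 48.2 W/m² = 0.1811 of I₀.
Need I₂/I₀ = 0.1811, so cos²(θ − 42°) = 0.1811 / 0.5 = 0.3622.
θ − 42° = arccos(√0.3622) = 53.0°, giving θ ≈ 42 + 53.0 = 95.0°.

θ ≈ 95°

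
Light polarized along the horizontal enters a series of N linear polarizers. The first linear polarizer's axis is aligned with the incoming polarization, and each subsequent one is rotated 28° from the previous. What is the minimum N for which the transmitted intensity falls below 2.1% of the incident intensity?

N = 17

First polarizer is aligned with the polarization: full transmission.
Each further stage multiplies by cos²(28°) = 0.7796.
After N polarizers: T = 0.7796^(N−1). Require T < 0.021 ⇒ N−1 > ln(0.021)/ln(0.7796) = 15.52, so N−1 ≥ 16 and N = 17.
Check: N=17 gives T = 0.01862 < 0.021; N=16 gives T = 0.02388.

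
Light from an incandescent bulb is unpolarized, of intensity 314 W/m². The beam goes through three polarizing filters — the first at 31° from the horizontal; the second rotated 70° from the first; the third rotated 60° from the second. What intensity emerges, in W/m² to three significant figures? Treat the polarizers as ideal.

I ≈ 4.59 W/m²

Unpolarized light through the first polarizer → I₁ = 314 W/m²/2 = 157 W/m², polarized at 31°.
I₂ = I₁ · cos²(70°) = 157 · 0.117 = 18.37 W/m².
I₃ = I₂ · cos²(60°) = 18.37 · 0.25 = 4.591 W/m².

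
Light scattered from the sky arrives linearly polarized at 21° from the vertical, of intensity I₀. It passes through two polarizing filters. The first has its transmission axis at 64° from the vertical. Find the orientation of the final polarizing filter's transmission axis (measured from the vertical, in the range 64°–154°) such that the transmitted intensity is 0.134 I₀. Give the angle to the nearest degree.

θ ≈ 124°

I₁ = I₀ cos²(64° − 21°) = I₀ cos²(43°) = 0.5349 I₀.
Need I₂/I₀ = 0.134, so cos²(θ − 64°) = 0.134 / 0.5349 = 0.2505.
θ − 64° = arccos(√0.2505) = 60.0°, giving θ ≈ 64 + 60.0 = 124.0°.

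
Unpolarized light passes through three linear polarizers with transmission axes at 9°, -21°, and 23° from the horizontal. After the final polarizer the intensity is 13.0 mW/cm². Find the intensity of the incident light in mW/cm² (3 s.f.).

I₀ ≈ 67.0 mW/cm²

Unpolarized light through the first polarizer → I₁ = ½ I₀, now polarized at 9°.
I₂ = I₁ cos²(-21° − 9°) = 0.5 I₀ · cos²(30°) = 0.375 I₀.
I₃ = I₂ cos²(23° + 21°) = 0.375 I₀ · cos²(44°) = 0.194 I₀.
So 13.0 mW/cm² = 0.194 I₀, giving I₀ = 13.0/0.194 = 67 mW/cm².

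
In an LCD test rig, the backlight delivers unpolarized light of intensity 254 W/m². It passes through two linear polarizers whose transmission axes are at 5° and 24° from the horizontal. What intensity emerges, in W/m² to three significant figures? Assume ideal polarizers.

Unpolarized light through the first polarizer → I₁ = 254 W/m²/2 = 127 W/m², polarized at 5°.
I₂ = I₁ · cos²(19°) = 127 · 0.894 = 113.5 W/m².

I ≈ 114 W/m²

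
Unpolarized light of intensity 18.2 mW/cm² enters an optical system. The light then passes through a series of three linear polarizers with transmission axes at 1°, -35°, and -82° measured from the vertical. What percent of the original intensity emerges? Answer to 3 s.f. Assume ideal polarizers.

≈ 15.2%

Unpolarized light through the first polarizer → I₁ = 18.2 mW/cm²/2 = 9.1 mW/cm², polarized at 1°.
I₂ = I₁ · cos²(36°) = 9.1 · 0.6545 = 5.956 mW/cm².
I₃ = I₂ · cos²(47°) = 5.956 · 0.4651 = 2.77 mW/cm².
That is 15.22% of the incident intensity.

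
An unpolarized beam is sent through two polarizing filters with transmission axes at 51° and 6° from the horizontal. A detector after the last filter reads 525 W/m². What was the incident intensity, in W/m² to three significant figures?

Unpolarized light through the first polarizer → I₁ = ½ I₀, now polarized at 51°.
I₂ = I₁ cos²(6° − 51°) = 0.5 I₀ · cos²(45°) = 0.25 I₀.
So 525 W/m² = 0.25 I₀, giving I₀ = 525/0.25 = 2100 W/m².

I₀ ≈ 2100 W/m²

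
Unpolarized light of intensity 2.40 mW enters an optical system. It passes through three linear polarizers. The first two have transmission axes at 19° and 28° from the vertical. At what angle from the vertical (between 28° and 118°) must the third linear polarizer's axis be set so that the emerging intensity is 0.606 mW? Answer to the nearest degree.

θ ≈ 72°

Unpolarized light through the first polarizer → I₁ = ½ I₀, now polarized at 19°.
I₂ = I₁ cos²(28° − 19°) = 0.5 I₀ · cos²(9°) = 0.4878 I₀.
Target fraction: 0.606 / 2.40 mW = 0.2525 of I₀.
Need I₃/I₀ = 0.2525, so cos²(θ − 28°) = 0.2525 / 0.4878 = 0.5177.
θ − 28° = arccos(√0.5177) = 44.0°, giving θ ≈ 28 + 44.0 = 72.0°.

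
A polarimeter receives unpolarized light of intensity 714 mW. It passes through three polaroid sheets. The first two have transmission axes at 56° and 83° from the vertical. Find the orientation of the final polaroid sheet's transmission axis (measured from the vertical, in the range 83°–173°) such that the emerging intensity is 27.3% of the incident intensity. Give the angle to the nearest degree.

Unpolarized light through the first polarizer → I₁ = ½ I₀, now polarized at 56°.
I₂ = I₁ cos²(83° − 56°) = 0.5 I₀ · cos²(27°) = 0.3969 I₀.
Need I₃/I₀ = 0.273, so cos²(θ − 83°) = 0.273 / 0.3969 = 0.6878.
θ − 83° = arccos(√0.6878) = 34.0°, giving θ ≈ 83 + 34.0 = 117.0°.

θ ≈ 117°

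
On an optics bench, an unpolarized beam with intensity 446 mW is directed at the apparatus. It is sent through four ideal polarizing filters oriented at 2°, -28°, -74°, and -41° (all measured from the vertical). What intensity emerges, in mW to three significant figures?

I ≈ 56.8 mW

Unpolarized light through the first polarizer → I₁ = 446 mW/2 = 223 mW, polarized at 2°.
I₂ = I₁ · cos²(30°) = 223 · 0.75 = 167.3 mW.
I₃ = I₂ · cos²(46°) = 167.3 · 0.4826 = 80.71 mW.
I₄ = I₃ · cos²(33°) = 80.71 · 0.7034 = 56.77 mW.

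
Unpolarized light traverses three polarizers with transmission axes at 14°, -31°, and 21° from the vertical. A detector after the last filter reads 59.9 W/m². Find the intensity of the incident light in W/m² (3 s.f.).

Unpolarized light through the first polarizer → I₁ = ½ I₀, now polarized at 14°.
I₂ = I₁ cos²(-31° − 14°) = 0.5 I₀ · cos²(45°) = 0.25 I₀.
I₃ = I₂ cos²(21° + 31°) = 0.25 I₀ · cos²(52°) = 0.09476 I₀.
So 59.9 W/m² = 0.09476 I₀, giving I₀ = 59.9/0.09476 = 632.1 W/m².

I₀ ≈ 632 W/m²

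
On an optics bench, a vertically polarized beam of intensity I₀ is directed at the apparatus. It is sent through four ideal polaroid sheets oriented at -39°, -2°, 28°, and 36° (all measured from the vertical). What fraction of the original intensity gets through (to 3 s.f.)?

≈ 0.283 I₀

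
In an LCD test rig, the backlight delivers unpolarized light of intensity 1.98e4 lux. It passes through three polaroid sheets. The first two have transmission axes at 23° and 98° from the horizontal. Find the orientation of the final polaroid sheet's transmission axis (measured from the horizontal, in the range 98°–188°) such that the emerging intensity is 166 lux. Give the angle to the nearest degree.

Unpolarized light through the first polarizer → I₁ = ½ I₀, now polarized at 23°.
I₂ = I₁ cos²(98° − 23°) = 0.5 I₀ · cos²(75°) = 0.03349 I₀.
Target fraction: 166 / 1.98e4 lux = 0.008384 of I₀.
Need I₃/I₀ = 0.008384, so cos²(θ − 98°) = 0.008384 / 0.03349 = 0.2503.
θ − 98° = arccos(√0.2503) = 60.0°, giving θ ≈ 98 + 60.0 = 158.0°.

θ ≈ 158°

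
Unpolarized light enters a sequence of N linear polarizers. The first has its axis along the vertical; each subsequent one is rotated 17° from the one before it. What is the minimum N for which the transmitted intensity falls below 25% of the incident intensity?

N = 9

First polarizer halves the unpolarized light: factor 1/2.
Each further stage multiplies by cos²(17°) = 0.9145.
After N polarizers: T = 0.5·0.9145^(N−1). Require T < 0.25 ⇒ N−1 > ln(0.25/0.5)/ln(0.9145) = 7.76, so N−1 ≥ 8 and N = 9.
Check: N=9 gives T = 0.2446 < 0.25; N=8 gives T = 0.2675.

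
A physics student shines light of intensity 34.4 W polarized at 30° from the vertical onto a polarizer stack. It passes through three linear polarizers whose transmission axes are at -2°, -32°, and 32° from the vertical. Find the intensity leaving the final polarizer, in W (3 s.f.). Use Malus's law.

By Malus's law, I₁ = 34.4 W · cos²(32°) = 24.74 W.
I₂ = I₁ · cos²(30°) = 24.74 · 0.75 = 18.55 W.
I₃ = I₂ · cos²(64°) = 18.55 · 0.1922 = 3.566 W.

I ≈ 3.57 W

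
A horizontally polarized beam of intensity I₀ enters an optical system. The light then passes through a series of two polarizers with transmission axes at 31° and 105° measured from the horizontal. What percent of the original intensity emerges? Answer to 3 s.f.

≈ 5.58%

I₁ = I₀ cos²(31° − 0°) = I₀ cos²(31°) = 0.7347 I₀.
I₂ = I₁ cos²(105° − 31°) = 0.7347 I₀ · cos²(74°) = 0.05582 I₀.
That is 5.582% of the incident intensity.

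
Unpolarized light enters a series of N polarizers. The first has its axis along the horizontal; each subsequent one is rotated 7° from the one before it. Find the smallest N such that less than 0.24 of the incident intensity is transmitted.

First polarizer halves the unpolarized light: factor 1/2.
Each further stage multiplies by cos²(7°) = 0.9851.
After N polarizers: T = 0.5·0.9851^(N−1). Require T < 0.24 ⇒ N−1 > ln(0.24/0.5)/ln(0.9851) = 49.05, so N−1 ≥ 50 and N = 51.
Check: N=51 gives T = 0.2366 < 0.24; N=50 gives T = 0.2402.

N = 51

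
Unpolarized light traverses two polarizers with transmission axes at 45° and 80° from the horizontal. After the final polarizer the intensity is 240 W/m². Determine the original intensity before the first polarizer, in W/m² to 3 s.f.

I₀ ≈ 715 W/m²

Unpolarized light through the first polarizer → I₁ = ½ I₀, now polarized at 45°.
I₂ = I₁ cos²(80° − 45°) = 0.5 I₀ · cos²(35°) = 0.3355 I₀.
So 240 W/m² = 0.3355 I₀, giving I₀ = 240/0.3355 = 715.3 W/m².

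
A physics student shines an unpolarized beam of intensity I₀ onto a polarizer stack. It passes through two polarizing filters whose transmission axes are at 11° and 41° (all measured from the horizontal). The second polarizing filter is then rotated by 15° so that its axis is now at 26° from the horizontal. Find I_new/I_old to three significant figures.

Before rotation:
Unpolarized light through the first polarizer → I₁ = ½ I₀, now polarized at 11°.
I₂ = I₁ cos²(41° − 11°) = 0.5 I₀ · cos²(30°) = 0.375 I₀.
After rotation:
Unpolarized light through the first polarizer → I₁ = ½ I₀, now polarized at 11°.
I₂ = I₁ cos²(26° − 11°) = 0.5 I₀ · cos²(15°) = 0.4665 I₀.
Ratio = 0.4665 / 0.375 = 1.244.

I_new/I_old ≈ 1.24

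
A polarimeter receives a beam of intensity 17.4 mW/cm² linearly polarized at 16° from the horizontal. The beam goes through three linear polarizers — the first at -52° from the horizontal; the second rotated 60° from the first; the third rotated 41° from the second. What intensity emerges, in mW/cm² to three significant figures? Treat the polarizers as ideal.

I₁ = 17.4 mW/cm² · cos²(68°) = 2.442 mW/cm².
I₂ = I₁ · cos²(60°) = 2.442 · 0.25 = 0.6104 mW/cm².
I₃ = I₂ · cos²(41°) = 0.6104 · 0.5696 = 0.3477 mW/cm².

I ≈ 0.348 mW/cm²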